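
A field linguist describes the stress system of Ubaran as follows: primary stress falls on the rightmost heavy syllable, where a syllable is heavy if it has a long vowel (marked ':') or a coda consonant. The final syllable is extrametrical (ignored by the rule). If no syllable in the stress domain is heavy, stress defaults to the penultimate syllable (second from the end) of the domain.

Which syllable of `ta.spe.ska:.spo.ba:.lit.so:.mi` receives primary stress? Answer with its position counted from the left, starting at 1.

The final syllable (8, mi) is extrametrical; the stress domain is syllables 1–7.
Weights: 1 ta L, 2 spe L, 3 ska: H, 4 spo L, 5 ba: H, 6 lit H, 7 so: H.
Heavy syllables in the domain: 3, 5, 6, 7. The rightmost is syllable 7 (so:).
Primary stress: syllable 7 → ta.spe.ska:.spo.ba:.lit.ˈso:.mi.

7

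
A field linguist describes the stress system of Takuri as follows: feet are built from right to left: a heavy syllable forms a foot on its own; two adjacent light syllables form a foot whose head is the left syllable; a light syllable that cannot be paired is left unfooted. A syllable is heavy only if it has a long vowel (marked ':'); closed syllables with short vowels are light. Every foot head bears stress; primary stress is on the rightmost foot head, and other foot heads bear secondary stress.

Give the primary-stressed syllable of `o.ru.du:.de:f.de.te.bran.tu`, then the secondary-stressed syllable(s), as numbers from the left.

Weights: 1 o L, 2 ru L, 3 du: H, 4 de:f H, 5 de L, 6 te L, 7 bran L, 8 tu L.
Parse right to left (heavy = foot alone; LL = one foot; stranded L unfooted): (ˈo.ru) (ˈdu:) (ˈde:f) (ˈde.te) (ˈbran.tu).
Foot heads: 1, 3, 4, 5, 7.
Primary stress on the rightmost head = syllable 7.
Secondary stress on 1, 3, 4, 5: ˌo.ru.ˌdu:.ˌde:f.ˌde.te.ˈbran.tu.

primary 7, secondary 1, 3, 4, 5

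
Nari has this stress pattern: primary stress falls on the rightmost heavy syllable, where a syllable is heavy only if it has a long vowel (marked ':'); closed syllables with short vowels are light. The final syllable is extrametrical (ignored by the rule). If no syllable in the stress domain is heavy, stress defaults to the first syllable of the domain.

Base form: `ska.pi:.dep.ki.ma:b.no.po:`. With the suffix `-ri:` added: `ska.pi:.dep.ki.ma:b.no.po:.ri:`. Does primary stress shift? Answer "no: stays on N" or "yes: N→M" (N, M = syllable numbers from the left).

yes: 5→7

Base `ska.pi:.dep.ki.ma:b.no.po:` (7 syllables):
  The final syllable (7, po:) is extrametrical; the stress domain is syllables 1–6.
  Weights: 1 ska L, 2 pi: H, 3 dep L, 4 ki L, 5 ma:b H, 6 no L.
  Heavy syllables in the domain: 2, 5. The rightmost is syllable 5 (ma:b).
  → primary stress on syllable 5.
Suffixed `ska.pi:.dep.ki.ma:b.no.po:.ri:` (8 syllables):
  The final syllable (8, ri:) is extrametrical; the stress domain is syllables 1–7.
  Weights: 1 ska L, 2 pi: H, 3 dep L, 4 ki L, 5 ma:b H, 6 no L, 7 po: H.
  Heavy syllables in the domain: 2, 5, 7. The rightmost is syllable 7 (po:).
  → primary stress on syllable 7.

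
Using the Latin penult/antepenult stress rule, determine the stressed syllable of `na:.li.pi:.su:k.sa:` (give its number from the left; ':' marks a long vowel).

4

Classical Latin: stress the penult if heavy (long vowel or closed), else the antepenult.
Weights: 3 pi: H, 4 su:k H, 5 sa: H.
The penult (syllable 4, su:k) is heavy, so it takes stress.
Stress on syllable 4: na:.li.pi:.ˈsu:k.sa:.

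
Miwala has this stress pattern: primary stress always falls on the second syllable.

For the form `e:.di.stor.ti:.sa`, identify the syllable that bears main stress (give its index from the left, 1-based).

2

The word has 5 syllables; the second syllable is syllable 2 (di).
Primary stress: syllable 2 → e:.ˈdi.stor.ti:.sa.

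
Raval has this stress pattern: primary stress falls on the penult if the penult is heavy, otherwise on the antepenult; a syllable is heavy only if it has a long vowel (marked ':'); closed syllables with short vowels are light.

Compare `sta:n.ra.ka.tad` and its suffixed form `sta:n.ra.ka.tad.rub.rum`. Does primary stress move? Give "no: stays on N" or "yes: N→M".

yes: 2→4

Base `sta:n.ra.ka.tad` (4 syllables):
  Weights: 2 ra L, 3 ka L, 4 tad L.
  The penult (syllable 3, ka) is light, so stress falls on the antepenult (syllable 2, ra).
  → primary stress on syllable 2.
Suffixed `sta:n.ra.ka.tad.rub.rum` (6 syllables):
  Weights: 4 tad L, 5 rub L, 6 rum L.
  The penult (syllable 5, rub) is light, so stress falls on the antepenult (syllable 4, tad).
  → primary stress on syllable 4.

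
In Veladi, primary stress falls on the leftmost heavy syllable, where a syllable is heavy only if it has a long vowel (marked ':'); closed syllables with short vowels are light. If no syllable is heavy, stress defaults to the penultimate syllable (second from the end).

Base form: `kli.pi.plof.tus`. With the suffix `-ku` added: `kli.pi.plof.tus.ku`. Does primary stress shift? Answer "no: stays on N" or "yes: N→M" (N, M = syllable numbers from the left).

yes: 3→4

Base `kli.pi.plof.tus` (4 syllables):
  Weights: 1 kli L, 2 pi L, 3 plof L, 4 tus L.
  No heavy syllable in the domain; default to the penultimate syllable (second from the end) = syllable 3.
  → primary stress on syllable 3.
Suffixed `kli.pi.plof.tus.ku` (5 syllables):
  Weights: 1 kli L, 2 pi L, 3 plof L, 4 tus L, 5 ku L.
  No heavy syllable in the domain; default to the penultimate syllable (second from the end) = syllable 4.
  → primary stress on syllable 4.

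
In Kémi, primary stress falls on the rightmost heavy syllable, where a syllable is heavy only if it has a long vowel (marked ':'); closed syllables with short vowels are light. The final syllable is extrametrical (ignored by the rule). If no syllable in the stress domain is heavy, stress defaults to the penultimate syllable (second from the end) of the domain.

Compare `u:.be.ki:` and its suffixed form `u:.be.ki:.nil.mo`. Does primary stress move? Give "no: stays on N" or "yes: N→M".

Base `u:.be.ki:` (3 syllables):
  The final syllable (3, ki:) is extrametrical; the stress domain is syllables 1–2.
  Weights: 1 u: H, 2 be L.
  Heavy syllables in the domain: 1. The rightmost is syllable 1 (u:).
  → primary stress on syllable 1.
Suffixed `u:.be.ki:.nil.mo` (5 syllables):
  The final syllable (5, mo) is extrametrical; the stress domain is syllables 1–4.
  Weights: 1 u: H, 2 be L, 3 ki: H, 4 nil L.
  Heavy syllables in the domain: 1, 3. The rightmost is syllable 3 (ki:).
  → primary stress on syllable 3.

yes: 1→3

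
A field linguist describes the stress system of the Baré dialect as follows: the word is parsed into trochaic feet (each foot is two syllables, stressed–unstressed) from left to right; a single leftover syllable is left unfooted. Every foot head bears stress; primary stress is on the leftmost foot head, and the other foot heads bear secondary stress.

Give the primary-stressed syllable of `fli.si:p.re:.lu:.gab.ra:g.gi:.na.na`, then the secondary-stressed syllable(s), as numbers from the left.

Parse left to right into trochaic (ˈσσ) feet: (ˈfli.si:p) (ˈre:.lu:) (ˈgab.ra:g) (ˈgi:.na) na. Syllable 9 is left unfooted.
Foot heads (stressed positions): 1, 3, 5, 7.
End Rule Leftmost: primary stress on the leftmost head = syllable 1.
Secondary stress on 3, 5, 7: ˈfli.si:p.ˌre:.lu:.ˌgab.ra:g.ˌgi:.na.na.

primary 1, secondary 3, 5, 7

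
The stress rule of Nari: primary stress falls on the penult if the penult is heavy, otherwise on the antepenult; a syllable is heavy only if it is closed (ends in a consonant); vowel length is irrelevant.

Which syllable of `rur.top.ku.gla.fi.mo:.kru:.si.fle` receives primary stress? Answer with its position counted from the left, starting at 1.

7

Weights: 7 kru: L, 8 si L, 9 fle L.
The penult (syllable 8, si) is light, so stress falls on the antepenult (syllable 7, kru:).
Primary stress: syllable 7 → rur.top.ku.gla.fi.mo:.ˈkru:.si.fle.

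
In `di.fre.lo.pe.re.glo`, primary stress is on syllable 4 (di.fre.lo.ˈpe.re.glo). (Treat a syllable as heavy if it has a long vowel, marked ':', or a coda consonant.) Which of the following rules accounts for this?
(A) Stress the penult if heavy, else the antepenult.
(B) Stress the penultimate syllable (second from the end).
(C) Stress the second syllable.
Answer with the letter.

A

Rule A → syllable 4 ✓.
Rule B → syllable 5 (observed: 4).
Rule C → syllable 2 (observed: 4).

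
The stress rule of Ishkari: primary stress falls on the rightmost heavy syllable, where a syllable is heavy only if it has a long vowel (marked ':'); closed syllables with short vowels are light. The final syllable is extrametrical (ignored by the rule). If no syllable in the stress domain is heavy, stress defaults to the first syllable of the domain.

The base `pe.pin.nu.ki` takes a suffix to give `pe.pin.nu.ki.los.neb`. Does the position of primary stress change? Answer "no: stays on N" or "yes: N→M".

no: stays on 1

Base `pe.pin.nu.ki` (4 syllables):
  The final syllable (4, ki) is extrametrical; the stress domain is syllables 1–3.
  Weights: 1 pe L, 2 pin L, 3 nu L.
  No heavy syllable in the domain; default to the first syllable of the domain = syllable 1.
  → primary stress on syllable 1.
Suffixed `pe.pin.nu.ki.los.neb` (6 syllables):
  The final syllable (6, neb) is extrametrical; the stress domain is syllables 1–5.
  Weights: 1 pe L, 2 pin L, 3 nu L, 4 ki L, 5 los L.
  No heavy syllable in the domain; default to the first syllable of the domain = syllable 1.
  → primary stress on syllable 1.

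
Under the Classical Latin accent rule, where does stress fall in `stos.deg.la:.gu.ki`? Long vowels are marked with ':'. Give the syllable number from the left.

3

Classical Latin: stress the penult if heavy (long vowel or closed), else the antepenult.
Weights: 3 la: H, 4 gu L, 5 ki L.
The penult (syllable 4, gu) is light, so stress falls on the antepenult (syllable 3, la:).
Stress on syllable 3: stos.deg.ˈla:.gu.ki.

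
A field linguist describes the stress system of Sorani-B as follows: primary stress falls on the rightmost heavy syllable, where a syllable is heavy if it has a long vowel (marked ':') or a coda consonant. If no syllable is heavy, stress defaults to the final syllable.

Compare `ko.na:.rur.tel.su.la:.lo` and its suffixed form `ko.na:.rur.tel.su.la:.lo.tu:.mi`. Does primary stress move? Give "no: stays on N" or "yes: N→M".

Base `ko.na:.rur.tel.su.la:.lo` (7 syllables):
  Weights: 1 ko L, 2 na: H, 3 rur H, 4 tel H, 5 su L, 6 la: H, 7 lo L.
  Heavy syllables in the domain: 2, 3, 4, 6. The rightmost is syllable 6 (la:).
  → primary stress on syllable 6.
Suffixed `ko.na:.rur.tel.su.la:.lo.tu:.mi` (9 syllables):
  Weights: 1 ko L, 2 na: H, 3 rur H, 4 tel H, 5 su L, 6 la: H, 7 lo L, 8 tu: H, 9 mi L.
  Heavy syllables in the domain: 2, 3, 4, 6, 8. The rightmost is syllable 8 (tu:).
  → primary stress on syllable 8.

yes: 6→8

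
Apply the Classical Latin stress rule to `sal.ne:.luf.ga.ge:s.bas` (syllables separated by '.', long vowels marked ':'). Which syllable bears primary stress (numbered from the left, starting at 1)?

5

Classical Latin: stress the penult if heavy (long vowel or closed), else the antepenult.
Weights: 4 ga L, 5 ge:s H, 6 bas H.
The penult (syllable 5, ge:s) is heavy, so it takes stress.
Stress on syllable 5: sal.ne:.luf.ga.ˈge:s.bas.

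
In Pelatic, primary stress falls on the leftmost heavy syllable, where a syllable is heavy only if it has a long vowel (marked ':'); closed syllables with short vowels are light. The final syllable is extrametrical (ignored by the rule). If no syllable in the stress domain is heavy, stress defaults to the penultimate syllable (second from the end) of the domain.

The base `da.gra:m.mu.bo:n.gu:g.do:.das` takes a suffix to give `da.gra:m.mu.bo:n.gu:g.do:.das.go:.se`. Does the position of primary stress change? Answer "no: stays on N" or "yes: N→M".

Base `da.gra:m.mu.bo:n.gu:g.do:.das` (7 syllables):
  The final syllable (7, das) is extrametrical; the stress domain is syllables 1–6.
  Weights: 1 da L, 2 gra:m H, 3 mu L, 4 bo:n H, 5 gu:g H, 6 do: H.
  Heavy syllables in the domain: 2, 4, 5, 6. The leftmost is syllable 2 (gra:m).
  → primary stress on syllable 2.
Suffixed `da.gra:m.mu.bo:n.gu:g.do:.das.go:.se` (9 syllables):
  The final syllable (9, se) is extrametrical; the stress domain is syllables 1–8.
  Weights: 1 da L, 2 gra:m H, 3 mu L, 4 bo:n H, 5 gu:g H, 6 do: H, 7 das L, 8 go: H.
  Heavy syllables in the domain: 2, 4, 5, 6, 8. The leftmost is syllable 2 (gra:m).
  → primary stress on syllable 2.

no: stays on 2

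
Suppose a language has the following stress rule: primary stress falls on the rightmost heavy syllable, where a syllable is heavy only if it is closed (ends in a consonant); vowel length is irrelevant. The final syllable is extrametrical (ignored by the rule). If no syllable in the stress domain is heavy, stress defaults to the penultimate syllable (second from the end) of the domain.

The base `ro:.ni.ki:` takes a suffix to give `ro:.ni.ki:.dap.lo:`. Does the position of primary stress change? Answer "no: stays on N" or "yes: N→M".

Base `ro:.ni.ki:` (3 syllables):
  The final syllable (3, ki:) is extrametrical; the stress domain is syllables 1–2.
  Weights: 1 ro: L, 2 ni L.
  No heavy syllable in the domain; default to the penultimate syllable (second from the end) of the domain = syllable 1.
  → primary stress on syllable 1.
Suffixed `ro:.ni.ki:.dap.lo:` (5 syllables):
  The final syllable (5, lo:) is extrametrical; the stress domain is syllables 1–4.
  Weights: 1 ro: L, 2 ni L, 3 ki: L, 4 dap H.
  Heavy syllables in the domain: 4. The rightmost is syllable 4 (dap).
  → primary stress on syllable 4.

yes: 1→4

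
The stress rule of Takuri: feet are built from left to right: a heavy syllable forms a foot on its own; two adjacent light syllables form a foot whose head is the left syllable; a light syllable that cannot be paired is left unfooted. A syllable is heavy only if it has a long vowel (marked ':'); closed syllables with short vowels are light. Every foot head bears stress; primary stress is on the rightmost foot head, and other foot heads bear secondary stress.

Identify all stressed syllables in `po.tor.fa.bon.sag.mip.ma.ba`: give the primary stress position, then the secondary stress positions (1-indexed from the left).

primary 7, secondary 1, 3, 5

Weights: 1 po L, 2 tor L, 3 fa L, 4 bon L, 5 sag L, 6 mip L, 7 ma L, 8 ba L.
Parse left to right (heavy = foot alone; LL = one foot; stranded L unfooted): (ˈpo.tor) (ˈfa.bon) (ˈsag.mip) (ˈma.ba).
Foot heads: 1, 3, 5, 7.
Primary stress on the rightmost head = syllable 7.
Secondary stress on 1, 3, 5: ˌpo.tor.ˌfa.bon.ˌsag.mip.ˈma.ba.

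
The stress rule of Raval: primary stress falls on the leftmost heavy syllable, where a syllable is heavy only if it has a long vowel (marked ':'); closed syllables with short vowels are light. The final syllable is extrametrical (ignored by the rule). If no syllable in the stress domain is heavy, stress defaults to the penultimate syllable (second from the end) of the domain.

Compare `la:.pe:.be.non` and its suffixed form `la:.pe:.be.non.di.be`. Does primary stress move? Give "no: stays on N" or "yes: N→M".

no: stays on 1

Base `la:.pe:.be.non` (4 syllables):
  The final syllable (4, non) is extrametrical; the stress domain is syllables 1–3.
  Weights: 1 la: H, 2 pe: H, 3 be L.
  Heavy syllables in the domain: 1, 2. The leftmost is syllable 1 (la:).
  → primary stress on syllable 1.
Suffixed `la:.pe:.be.non.di.be` (6 syllables):
  The final syllable (6, be) is extrametrical; the stress domain is syllables 1–5.
  Weights: 1 la: H, 2 pe: H, 3 be L, 4 non L, 5 di L.
  Heavy syllables in the domain: 1, 2. The leftmost is syllable 1 (la:).
  → primary stress on syllable 1.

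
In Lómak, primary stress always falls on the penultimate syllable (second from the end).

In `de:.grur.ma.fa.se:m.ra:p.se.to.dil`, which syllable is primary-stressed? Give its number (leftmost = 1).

The word has 9 syllables; the penultimate syllable (second from the end) is syllable 8 (to).
Primary stress: syllable 8 → de:.grur.ma.fa.se:m.ra:p.se.ˈto.dil.

8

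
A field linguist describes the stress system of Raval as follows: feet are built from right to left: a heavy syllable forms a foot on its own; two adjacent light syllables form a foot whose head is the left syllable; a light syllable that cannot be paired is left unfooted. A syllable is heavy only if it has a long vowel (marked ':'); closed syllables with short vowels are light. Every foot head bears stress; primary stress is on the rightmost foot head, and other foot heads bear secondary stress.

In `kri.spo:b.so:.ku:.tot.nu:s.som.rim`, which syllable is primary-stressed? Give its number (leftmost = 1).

7

Weights: 1 kri L, 2 spo:b H, 3 so: H, 4 ku: H, 5 tot L, 6 nu:s H, 7 som L, 8 rim L.
Parse right to left (heavy = foot alone; LL = one foot; stranded L unfooted): kri (ˈspo:b) (ˈso:) (ˈku:) tot (ˈnu:s) (ˈsom.rim).
Foot heads: 2, 3, 4, 6, 7.
Primary stress on the rightmost head = syllable 7.
Primary stress: syllable 7 → kri.spo:b.so:.ku:.tot.nu:s.ˈsom.rim.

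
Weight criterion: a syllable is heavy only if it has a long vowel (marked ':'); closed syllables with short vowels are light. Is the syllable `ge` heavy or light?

`ge`: short vowel, open (no coda). Short vowel → light.

light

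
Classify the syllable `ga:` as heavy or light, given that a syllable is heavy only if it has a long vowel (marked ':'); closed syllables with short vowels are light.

heavy

`ga:`: long vowel, open (no coda). Long vowel → heavy.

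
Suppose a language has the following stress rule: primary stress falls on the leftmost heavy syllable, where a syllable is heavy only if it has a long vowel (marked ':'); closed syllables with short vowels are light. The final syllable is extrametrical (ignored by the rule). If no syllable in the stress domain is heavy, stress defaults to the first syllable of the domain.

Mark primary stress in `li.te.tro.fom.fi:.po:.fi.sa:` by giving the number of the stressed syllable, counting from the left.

The final syllable (8, sa:) is extrametrical; the stress domain is syllables 1–7.
Weights: 1 li L, 2 te L, 3 tro L, 4 fom L, 5 fi: H, 6 po: H, 7 fi L.
Heavy syllables in the domain: 5, 6. The leftmost is syllable 5 (fi:).
Primary stress: syllable 5 → li.te.tro.fom.ˈfi:.po:.fi.sa:.

5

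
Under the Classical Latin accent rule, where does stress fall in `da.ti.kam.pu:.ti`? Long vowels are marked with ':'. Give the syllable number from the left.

4

Classical Latin: stress the penult if heavy (long vowel or closed), else the antepenult.
Weights: 3 kam H, 4 pu: H, 5 ti L.
The penult (syllable 4, pu:) is heavy, so it takes stress.
Stress on syllable 4: da.ti.kam.ˈpu:.ti.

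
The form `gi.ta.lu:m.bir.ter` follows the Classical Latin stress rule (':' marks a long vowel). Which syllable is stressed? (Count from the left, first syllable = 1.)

Classical Latin: stress the penult if heavy (long vowel or closed), else the antepenult.
Weights: 3 lu:m H, 4 bir H, 5 ter H.
The penult (syllable 4, bir) is heavy, so it takes stress.
Stress on syllable 4: gi.ta.lu:m.ˈbir.ter.

4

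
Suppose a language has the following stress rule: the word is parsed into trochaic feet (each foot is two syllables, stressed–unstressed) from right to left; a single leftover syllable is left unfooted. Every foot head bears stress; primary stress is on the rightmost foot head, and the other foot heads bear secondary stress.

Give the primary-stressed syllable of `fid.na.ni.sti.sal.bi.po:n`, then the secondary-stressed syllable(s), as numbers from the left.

Parse right to left into trochaic (ˈσσ) feet: fid (ˈna.ni) (ˈsti.sal) (ˈbi.po:n). Syllable 1 is left unfooted.
Foot heads (stressed positions): 2, 4, 6.
End Rule Rightmost: primary stress on the rightmost head = syllable 6.
Secondary stress on 2, 4: fid.ˌna.ni.ˌsti.sal.ˈbi.po:n.

primary 6, secondary 2, 4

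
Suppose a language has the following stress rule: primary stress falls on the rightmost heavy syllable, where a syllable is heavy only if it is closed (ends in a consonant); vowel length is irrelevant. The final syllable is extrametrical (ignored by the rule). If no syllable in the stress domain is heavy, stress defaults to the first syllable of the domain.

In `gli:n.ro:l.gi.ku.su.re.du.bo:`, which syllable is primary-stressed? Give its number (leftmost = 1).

The final syllable (8, bo:) is extrametrical; the stress domain is syllables 1–7.
Weights: 1 gli:n H, 2 ro:l H, 3 gi L, 4 ku L, 5 su L, 6 re L, 7 du L.
Heavy syllables in the domain: 1, 2. The rightmost is syllable 2 (ro:l).
Primary stress: syllable 2 → gli:n.ˈro:l.gi.ku.su.re.du.bo:.

2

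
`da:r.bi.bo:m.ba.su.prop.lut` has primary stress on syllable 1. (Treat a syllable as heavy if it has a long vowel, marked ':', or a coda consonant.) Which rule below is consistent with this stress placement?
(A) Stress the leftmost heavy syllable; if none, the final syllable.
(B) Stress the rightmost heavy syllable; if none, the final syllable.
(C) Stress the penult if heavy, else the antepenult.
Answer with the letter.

A

Rule A → syllable 1 ✓.
Rule B → syllable 7 (observed: 1).
Rule C → syllable 6 (observed: 1).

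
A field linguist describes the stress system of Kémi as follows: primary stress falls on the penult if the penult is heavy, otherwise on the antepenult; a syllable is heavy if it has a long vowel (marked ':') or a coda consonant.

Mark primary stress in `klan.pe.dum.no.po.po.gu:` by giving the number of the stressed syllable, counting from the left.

5

Weights: 5 po L, 6 po L, 7 gu: H.
The penult (syllable 6, po) is light, so stress falls on the antepenult (syllable 5, po).
Primary stress: syllable 5 → klan.pe.dum.no.ˈpo.po.gu:.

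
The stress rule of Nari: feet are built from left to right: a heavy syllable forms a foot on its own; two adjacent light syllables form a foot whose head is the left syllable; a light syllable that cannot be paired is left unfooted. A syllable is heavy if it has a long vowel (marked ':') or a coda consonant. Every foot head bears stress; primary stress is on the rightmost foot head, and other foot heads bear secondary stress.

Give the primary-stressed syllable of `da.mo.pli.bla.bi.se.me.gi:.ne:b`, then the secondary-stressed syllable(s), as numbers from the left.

Weights: 1 da L, 2 mo L, 3 pli L, 4 bla L, 5 bi L, 6 se L, 7 me L, 8 gi: H, 9 ne:b H.
Parse left to right (heavy = foot alone; LL = one foot; stranded L unfooted): (ˈda.mo) (ˈpli.bla) (ˈbi.se) me (ˈgi:) (ˈne:b).
Foot heads: 1, 3, 5, 8, 9.
Primary stress on the rightmost head = syllable 9.
Secondary stress on 1, 3, 5, 8: ˌda.mo.ˌpli.bla.ˌbi.se.me.ˌgi:.ˈne:b.

primary 9, secondary 1, 3, 5, 8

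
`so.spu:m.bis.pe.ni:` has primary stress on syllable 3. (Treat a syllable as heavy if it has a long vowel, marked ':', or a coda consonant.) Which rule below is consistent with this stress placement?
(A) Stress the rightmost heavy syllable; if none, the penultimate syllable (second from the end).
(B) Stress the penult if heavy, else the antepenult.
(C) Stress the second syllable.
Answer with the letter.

B

Rule A → syllable 5 (observed: 3).
Rule B → syllable 3 ✓.
Rule C → syllable 2 (observed: 3).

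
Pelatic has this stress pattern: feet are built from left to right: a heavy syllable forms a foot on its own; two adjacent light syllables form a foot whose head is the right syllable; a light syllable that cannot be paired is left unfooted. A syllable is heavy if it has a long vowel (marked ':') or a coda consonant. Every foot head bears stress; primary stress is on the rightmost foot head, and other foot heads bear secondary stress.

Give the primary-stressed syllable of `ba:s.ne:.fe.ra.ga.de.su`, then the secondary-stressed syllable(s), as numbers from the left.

Weights: 1 ba:s H, 2 ne: H, 3 fe L, 4 ra L, 5 ga L, 6 de L, 7 su L.
Parse left to right (heavy = foot alone; LL = one foot; stranded L unfooted): (ˈba:s) (ˈne:) (fe.ˈra) (ga.ˈde) su.
Foot heads: 1, 2, 4, 6.
Primary stress on the rightmost head = syllable 6.
Secondary stress on 1, 2, 4: ˌba:s.ˌne:.fe.ˌra.ga.ˈde.su.

primary 6, secondary 1, 2, 4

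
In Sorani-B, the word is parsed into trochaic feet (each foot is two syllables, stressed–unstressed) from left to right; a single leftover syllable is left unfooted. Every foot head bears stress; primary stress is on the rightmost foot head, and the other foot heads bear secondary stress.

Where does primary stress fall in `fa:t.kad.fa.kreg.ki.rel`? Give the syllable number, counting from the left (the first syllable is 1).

5

Parse left to right into trochaic (ˈσσ) feet: (ˈfa:t.kad) (ˈfa.kreg) (ˈki.rel).
Foot heads (stressed positions): 1, 3, 5.
End Rule Rightmost: primary stress on the rightmost head = syllable 5.
Primary stress: syllable 5 → fa:t.kad.fa.kreg.ˈki.rel.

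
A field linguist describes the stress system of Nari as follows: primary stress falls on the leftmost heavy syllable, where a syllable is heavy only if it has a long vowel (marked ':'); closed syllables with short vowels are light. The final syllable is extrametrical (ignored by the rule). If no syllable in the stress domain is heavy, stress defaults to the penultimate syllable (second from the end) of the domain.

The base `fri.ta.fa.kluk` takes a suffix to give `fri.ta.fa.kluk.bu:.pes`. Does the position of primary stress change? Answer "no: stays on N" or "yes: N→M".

Base `fri.ta.fa.kluk` (4 syllables):
  The final syllable (4, kluk) is extrametrical; the stress domain is syllables 1–3.
  Weights: 1 fri L, 2 ta L, 3 fa L.
  No heavy syllable in the domain; default to the penultimate syllable (second from the end) of the domain = syllable 2.
  → primary stress on syllable 2.
Suffixed `fri.ta.fa.kluk.bu:.pes` (6 syllables):
  The final syllable (6, pes) is extrametrical; the stress domain is syllables 1–5.
  Weights: 1 fri L, 2 ta L, 3 fa L, 4 kluk L, 5 bu: H.
  Heavy syllables in the domain: 5. The leftmost is syllable 5 (bu:).
  → primary stress on syllable 5.

yes: 2→5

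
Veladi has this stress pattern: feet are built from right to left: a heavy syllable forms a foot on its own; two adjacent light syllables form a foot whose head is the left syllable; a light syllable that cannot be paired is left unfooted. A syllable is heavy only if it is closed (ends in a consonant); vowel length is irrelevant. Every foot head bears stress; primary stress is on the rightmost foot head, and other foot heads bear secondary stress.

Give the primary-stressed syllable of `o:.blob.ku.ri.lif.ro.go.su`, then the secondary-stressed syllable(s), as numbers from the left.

primary 7, secondary 2, 3, 5

Weights: 1 o: L, 2 blob H, 3 ku L, 4 ri L, 5 lif H, 6 ro L, 7 go L, 8 su L.
Parse right to left (heavy = foot alone; LL = one foot; stranded L unfooted): o: (ˈblob) (ˈku.ri) (ˈlif) ro (ˈgo.su).
Foot heads: 2, 3, 5, 7.
Primary stress on the rightmost head = syllable 7.
Secondary stress on 2, 3, 5: o:.ˌblob.ˌku.ri.ˌlif.ro.ˈgo.su.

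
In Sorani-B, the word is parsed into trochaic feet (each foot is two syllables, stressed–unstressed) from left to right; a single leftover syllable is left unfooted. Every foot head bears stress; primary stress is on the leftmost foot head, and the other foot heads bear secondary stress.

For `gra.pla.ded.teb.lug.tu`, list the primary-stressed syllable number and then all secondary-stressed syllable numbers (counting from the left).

Parse left to right into trochaic (ˈσσ) feet: (ˈgra.pla) (ˈded.teb) (ˈlug.tu).
Foot heads (stressed positions): 1, 3, 5.
End Rule Leftmost: primary stress on the leftmost head = syllable 1.
Secondary stress on 3, 5: ˈgra.pla.ˌded.teb.ˌlug.tu.

primary 1, secondary 3, 5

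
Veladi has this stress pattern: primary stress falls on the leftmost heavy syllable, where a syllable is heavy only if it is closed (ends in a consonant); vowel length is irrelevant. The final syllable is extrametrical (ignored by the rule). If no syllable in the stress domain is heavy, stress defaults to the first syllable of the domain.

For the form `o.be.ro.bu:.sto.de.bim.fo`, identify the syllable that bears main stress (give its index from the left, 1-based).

The final syllable (8, fo) is extrametrical; the stress domain is syllables 1–7.
Weights: 1 o L, 2 be L, 3 ro L, 4 bu: L, 5 sto L, 6 de L, 7 bim H.
Heavy syllables in the domain: 7. The leftmost is syllable 7 (bim).
Primary stress: syllable 7 → o.be.ro.bu:.sto.de.ˈbim.fo.

7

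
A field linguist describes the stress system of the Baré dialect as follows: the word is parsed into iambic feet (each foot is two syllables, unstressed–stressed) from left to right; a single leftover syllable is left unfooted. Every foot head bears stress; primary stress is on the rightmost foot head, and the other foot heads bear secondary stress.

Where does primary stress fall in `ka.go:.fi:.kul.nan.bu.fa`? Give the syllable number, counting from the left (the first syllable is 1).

6

Parse left to right into iambic (σˈσ) feet: (ka.ˈgo:) (fi:.ˈkul) (nan.ˈbu) fa. Syllable 7 is left unfooted.
Foot heads (stressed positions): 2, 4, 6.
End Rule Rightmost: primary stress on the rightmost head = syllable 6.
Primary stress: syllable 6 → ka.go:.fi:.kul.nan.ˈbu.fa.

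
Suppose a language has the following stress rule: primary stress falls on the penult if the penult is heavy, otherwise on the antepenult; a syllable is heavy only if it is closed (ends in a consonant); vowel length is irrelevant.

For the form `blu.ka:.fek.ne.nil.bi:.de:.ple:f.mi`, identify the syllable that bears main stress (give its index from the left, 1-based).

8

Weights: 7 de: L, 8 ple:f H, 9 mi L.
The penult (syllable 8, ple:f) is heavy, so it takes stress.
Primary stress: syllable 8 → blu.ka:.fek.ne.nil.bi:.de:.ˈple:f.mi.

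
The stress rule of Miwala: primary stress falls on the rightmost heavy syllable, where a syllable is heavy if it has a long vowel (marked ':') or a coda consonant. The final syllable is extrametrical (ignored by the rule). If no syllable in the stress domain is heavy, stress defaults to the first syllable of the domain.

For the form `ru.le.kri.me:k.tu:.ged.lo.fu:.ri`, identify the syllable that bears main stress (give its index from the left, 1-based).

The final syllable (9, ri) is extrametrical; the stress domain is syllables 1–8.
Weights: 1 ru L, 2 le L, 3 kri L, 4 me:k H, 5 tu: H, 6 ged H, 7 lo L, 8 fu: H.
Heavy syllables in the domain: 4, 5, 6, 8. The rightmost is syllable 8 (fu:).
Primary stress: syllable 8 → ru.le.kri.me:k.tu:.ged.lo.ˈfu:.ri.

8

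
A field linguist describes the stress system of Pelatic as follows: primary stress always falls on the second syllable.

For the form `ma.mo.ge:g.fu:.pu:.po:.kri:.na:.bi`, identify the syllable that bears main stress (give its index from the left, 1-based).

2

The word has 9 syllables; the second syllable is syllable 2 (mo).
Primary stress: syllable 2 → ma.ˈmo.ge:g.fu:.pu:.po:.kri:.na:.bi.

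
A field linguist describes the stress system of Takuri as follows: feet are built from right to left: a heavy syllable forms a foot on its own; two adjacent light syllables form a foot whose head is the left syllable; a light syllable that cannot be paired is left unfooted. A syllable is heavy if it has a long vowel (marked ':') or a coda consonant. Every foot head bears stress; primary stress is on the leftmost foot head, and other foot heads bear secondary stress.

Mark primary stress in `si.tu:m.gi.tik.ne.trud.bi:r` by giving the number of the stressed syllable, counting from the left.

Weights: 1 si L, 2 tu:m H, 3 gi L, 4 tik H, 5 ne L, 6 trud H, 7 bi:r H.
Parse right to left (heavy = foot alone; LL = one foot; stranded L unfooted): si (ˈtu:m) gi (ˈtik) ne (ˈtrud) (ˈbi:r).
Foot heads: 2, 4, 6, 7.
Primary stress on the leftmost head = syllable 2.
Primary stress: syllable 2 → si.ˈtu:m.gi.tik.ne.trud.bi:r.

2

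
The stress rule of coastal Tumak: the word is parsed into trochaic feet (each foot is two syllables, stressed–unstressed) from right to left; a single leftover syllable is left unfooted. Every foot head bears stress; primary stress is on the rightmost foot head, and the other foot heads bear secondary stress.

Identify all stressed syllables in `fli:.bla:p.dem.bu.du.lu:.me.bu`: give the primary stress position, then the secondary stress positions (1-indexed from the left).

Parse right to left into trochaic (ˈσσ) feet: (ˈfli:.bla:p) (ˈdem.bu) (ˈdu.lu:) (ˈme.bu).
Foot heads (stressed positions): 1, 3, 5, 7.
End Rule Rightmost: primary stress on the rightmost head = syllable 7.
Secondary stress on 1, 3, 5: ˌfli:.bla:p.ˌdem.bu.ˌdu.lu:.ˈme.bu.

primary 7, secondary 1, 3, 5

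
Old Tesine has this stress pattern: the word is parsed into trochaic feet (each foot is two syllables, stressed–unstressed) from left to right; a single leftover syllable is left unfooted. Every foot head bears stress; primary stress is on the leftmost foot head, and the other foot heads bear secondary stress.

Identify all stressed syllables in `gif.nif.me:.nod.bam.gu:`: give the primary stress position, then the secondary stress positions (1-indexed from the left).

primary 1, secondary 3, 5

Parse left to right into trochaic (ˈσσ) feet: (ˈgif.nif) (ˈme:.nod) (ˈbam.gu:).
Foot heads (stressed positions): 1, 3, 5.
End Rule Leftmost: primary stress on the leftmost head = syllable 1.
Secondary stress on 3, 5: ˈgif.nif.ˌme:.nod.ˌbam.gu:.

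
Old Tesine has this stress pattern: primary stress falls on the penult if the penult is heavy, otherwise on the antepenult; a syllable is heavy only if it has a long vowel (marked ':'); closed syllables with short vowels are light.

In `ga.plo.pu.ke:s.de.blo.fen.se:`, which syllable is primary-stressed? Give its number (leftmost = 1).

6

Weights: 6 blo L, 7 fen L, 8 se: H.
The penult (syllable 7, fen) is light, so stress falls on the antepenult (syllable 6, blo).
Primary stress: syllable 6 → ga.plo.pu.ke:s.de.ˈblo.fen.se:.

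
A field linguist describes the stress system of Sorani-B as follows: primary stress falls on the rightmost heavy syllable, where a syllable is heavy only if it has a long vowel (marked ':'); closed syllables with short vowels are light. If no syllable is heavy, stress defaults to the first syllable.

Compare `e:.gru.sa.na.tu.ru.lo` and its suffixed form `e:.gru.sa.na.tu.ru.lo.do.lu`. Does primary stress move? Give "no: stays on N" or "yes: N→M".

Base `e:.gru.sa.na.tu.ru.lo` (7 syllables):
  Weights: 1 e: H, 2 gru L, 3 sa L, 4 na L, 5 tu L, 6 ru L, 7 lo L.
  Heavy syllables in the domain: 1. The rightmost is syllable 1 (e:).
  → primary stress on syllable 1.
Suffixed `e:.gru.sa.na.tu.ru.lo.do.lu` (9 syllables):
  Weights: 1 e: H, 2 gru L, 3 sa L, 4 na L, 5 tu L, 6 ru L, 7 lo L, 8 do L, 9 lu L.
  Heavy syllables in the domain: 1. The rightmost is syllable 1 (e:).
  → primary stress on syllable 1.

no: stays on 1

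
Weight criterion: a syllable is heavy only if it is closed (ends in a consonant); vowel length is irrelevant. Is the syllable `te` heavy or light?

`te`: short vowel, open (no coda). Open (no coda) → light.

light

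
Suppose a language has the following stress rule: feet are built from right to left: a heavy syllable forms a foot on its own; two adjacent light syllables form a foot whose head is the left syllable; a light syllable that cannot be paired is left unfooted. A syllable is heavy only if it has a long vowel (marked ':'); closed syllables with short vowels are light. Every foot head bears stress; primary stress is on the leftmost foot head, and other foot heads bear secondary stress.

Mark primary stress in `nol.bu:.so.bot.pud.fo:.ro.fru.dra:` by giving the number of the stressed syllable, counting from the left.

Weights: 1 nol L, 2 bu: H, 3 so L, 4 bot L, 5 pud L, 6 fo: H, 7 ro L, 8 fru L, 9 dra: H.
Parse right to left (heavy = foot alone; LL = one foot; stranded L unfooted): nol (ˈbu:) so (ˈbot.pud) (ˈfo:) (ˈro.fru) (ˈdra:).
Foot heads: 2, 4, 6, 7, 9.
Primary stress on the leftmost head = syllable 2.
Primary stress: syllable 2 → nol.ˈbu:.so.bot.pud.fo:.ro.fru.dra:.

2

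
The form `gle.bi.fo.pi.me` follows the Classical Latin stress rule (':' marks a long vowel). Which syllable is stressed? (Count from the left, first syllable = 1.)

Classical Latin: stress the penult if heavy (long vowel or closed), else the antepenult.
Weights: 3 fo L, 4 pi L, 5 me L.
The penult (syllable 4, pi) is light, so stress falls on the antepenult (syllable 3, fo).
Stress on syllable 3: gle.bi.ˈfo.pi.me.

3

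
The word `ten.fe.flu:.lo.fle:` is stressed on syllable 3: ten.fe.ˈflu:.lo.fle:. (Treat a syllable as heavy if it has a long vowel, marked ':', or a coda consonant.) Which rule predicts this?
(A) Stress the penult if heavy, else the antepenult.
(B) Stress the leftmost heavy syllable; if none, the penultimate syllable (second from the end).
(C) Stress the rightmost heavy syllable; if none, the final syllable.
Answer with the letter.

A

Rule A → syllable 3 ✓.
Rule B → syllable 1 (observed: 3).
Rule C → syllable 5 (observed: 3).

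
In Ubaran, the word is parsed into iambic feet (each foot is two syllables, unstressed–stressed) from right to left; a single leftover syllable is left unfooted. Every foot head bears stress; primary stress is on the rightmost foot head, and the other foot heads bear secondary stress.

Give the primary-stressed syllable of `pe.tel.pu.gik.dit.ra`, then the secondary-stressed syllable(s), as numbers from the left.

primary 6, secondary 2, 4

Parse right to left into iambic (σˈσ) feet: (pe.ˈtel) (pu.ˈgik) (dit.ˈra).
Foot heads (stressed positions): 2, 4, 6.
End Rule Rightmost: primary stress on the rightmost head = syllable 6.
Secondary stress on 2, 4: pe.ˌtel.pu.ˌgik.dit.ˈra.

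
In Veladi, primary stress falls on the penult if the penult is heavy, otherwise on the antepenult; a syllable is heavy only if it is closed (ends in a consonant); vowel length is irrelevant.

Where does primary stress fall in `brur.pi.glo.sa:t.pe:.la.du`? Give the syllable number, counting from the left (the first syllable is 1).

Weights: 5 pe: L, 6 la L, 7 du L.
The penult (syllable 6, la) is light, so stress falls on the antepenult (syllable 5, pe:).
Primary stress: syllable 5 → brur.pi.glo.sa:t.ˈpe:.la.du.

5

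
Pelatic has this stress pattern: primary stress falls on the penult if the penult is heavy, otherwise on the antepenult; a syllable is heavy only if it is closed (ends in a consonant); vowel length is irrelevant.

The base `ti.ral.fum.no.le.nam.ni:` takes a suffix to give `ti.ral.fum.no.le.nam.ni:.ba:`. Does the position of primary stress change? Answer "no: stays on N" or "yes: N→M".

Base `ti.ral.fum.no.le.nam.ni:` (7 syllables):
  Weights: 5 le L, 6 nam H, 7 ni: L.
  The penult (syllable 6, nam) is heavy, so it takes stress.
  → primary stress on syllable 6.
Suffixed `ti.ral.fum.no.le.nam.ni:.ba:` (8 syllables):
  Weights: 6 nam H, 7 ni: L, 8 ba: L.
  The penult (syllable 7, ni:) is light, so stress falls on the antepenult (syllable 6, nam).
  → primary stress on syllable 6.

no: stays on 6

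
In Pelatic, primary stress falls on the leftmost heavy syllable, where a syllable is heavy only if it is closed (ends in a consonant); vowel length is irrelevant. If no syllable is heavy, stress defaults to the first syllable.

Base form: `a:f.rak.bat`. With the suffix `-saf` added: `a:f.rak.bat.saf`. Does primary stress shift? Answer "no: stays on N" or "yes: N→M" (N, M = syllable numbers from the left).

no: stays on 1

Base `a:f.rak.bat` (3 syllables):
  Weights: 1 a:f H, 2 rak H, 3 bat H.
  Heavy syllables in the domain: 1, 2, 3. The leftmost is syllable 1 (a:f).
  → primary stress on syllable 1.
Suffixed `a:f.rak.bat.saf` (4 syllables):
  Weights: 1 a:f H, 2 rak H, 3 bat H, 4 saf H.
  Heavy syllables in the domain: 1, 2, 3, 4. The leftmost is syllable 1 (a:f).
  → primary stress on syllable 1.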